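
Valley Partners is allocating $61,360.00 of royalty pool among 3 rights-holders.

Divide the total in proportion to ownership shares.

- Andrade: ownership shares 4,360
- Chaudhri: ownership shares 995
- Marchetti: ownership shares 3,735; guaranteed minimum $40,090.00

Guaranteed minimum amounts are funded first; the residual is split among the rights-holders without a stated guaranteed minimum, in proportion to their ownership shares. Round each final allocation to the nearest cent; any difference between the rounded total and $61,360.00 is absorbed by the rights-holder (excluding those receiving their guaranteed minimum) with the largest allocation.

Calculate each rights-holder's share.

Andrade: $17,317.87 | Chaudhri: $3,952.13 | Marchetti: $40,090.00

Guaranteed amounts: Marchetti $40,090.00. Residual $21,270.00.
Residual split over remaining ownership shares 5,355: Andrade 17,317.8711 → $17,317.87; Chaudhri 3,952.1289 → $3,952.13.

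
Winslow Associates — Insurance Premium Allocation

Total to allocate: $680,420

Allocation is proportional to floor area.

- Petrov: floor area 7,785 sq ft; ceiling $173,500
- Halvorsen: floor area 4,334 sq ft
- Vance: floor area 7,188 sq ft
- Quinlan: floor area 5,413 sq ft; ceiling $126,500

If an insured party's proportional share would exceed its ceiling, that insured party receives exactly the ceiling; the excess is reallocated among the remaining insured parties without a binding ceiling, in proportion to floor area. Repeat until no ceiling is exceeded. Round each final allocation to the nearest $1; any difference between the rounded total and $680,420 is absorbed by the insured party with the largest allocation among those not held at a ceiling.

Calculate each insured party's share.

Petrov: $173,500; Halvorsen: $143,095; Vance: $237,325; Quinlan: $126,500

Combined floor area = 24,720.
Unconstrained shares: Petrov 214,282.75; Halvorsen 119,293.70; Vance 197,850.28; Quinlan 148,993.26.
Capped: Petrov ($173,500), Quinlan ($126,500); balance $380,420 reallocated over remaining floor area 11,522.
Shares after redistribution: Halvorsen 143,094.97 → $143,095; Vance 237,325.03 → $237,325.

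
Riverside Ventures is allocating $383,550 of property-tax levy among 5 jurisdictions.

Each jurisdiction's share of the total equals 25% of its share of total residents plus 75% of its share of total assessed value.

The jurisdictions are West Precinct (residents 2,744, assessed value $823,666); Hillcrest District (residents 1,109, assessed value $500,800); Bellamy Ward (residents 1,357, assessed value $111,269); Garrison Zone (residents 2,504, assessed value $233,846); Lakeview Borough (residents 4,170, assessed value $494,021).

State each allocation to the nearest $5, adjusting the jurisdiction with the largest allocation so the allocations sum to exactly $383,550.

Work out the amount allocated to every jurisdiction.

West Precinct: $131,650; Hillcrest District: $75,530; Bellamy Ward: $25,745; Garrison Zone: $51,295; Lakeview Borough: $99,330

Totals — residents 11,884, assessed value 2,163,602.
Combined weights (25% residents + 75% assessed value): West Precinct 0.3432; Hillcrest District 0.1969; Bellamy Ward 0.0671; Garrison Zone 0.1337; Lakeview Borough 0.2590.
Raw shares: West Precinct 131,651.11; Hillcrest District 75,532.15; Bellamy Ward 25,742.93; Garrison Zone 51,294.91; Lakeview Borough 99,328.90.
At nearest $5: West Precinct $131,650; Hillcrest District $75,530; Bellamy Ward $25,745; Garrison Zone $51,295; Lakeview Borough $99,330. Sum = $383,550.
No rounding difference to absorb.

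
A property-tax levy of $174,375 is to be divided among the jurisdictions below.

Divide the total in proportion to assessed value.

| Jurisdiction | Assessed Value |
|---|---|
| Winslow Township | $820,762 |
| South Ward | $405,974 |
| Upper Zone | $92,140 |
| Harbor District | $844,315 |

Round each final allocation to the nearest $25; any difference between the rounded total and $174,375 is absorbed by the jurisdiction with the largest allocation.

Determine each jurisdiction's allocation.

Winslow Township: $66,150; South Ward: $32,725; Upper Zone: $7,425; Harbor District: $68,075

Sum of assessed value: 2,163,191.
Raw shares: Winslow Township 820,762/2,163,191 × $174,375 = 66,161.69; South Ward 405,974/2,163,191 × $174,375 = 32,725.60; Upper Zone 92,140/2,163,191 × $174,375 = 7,427.41; Harbor District 844,315/2,163,191 × $174,375 = 68,060.30.
After rounding ($25): Winslow Township $66,150; South Ward $32,725; Upper Zone $7,425; Harbor District $68,050. Sum = $174,350.
Difference $174,375 − $174,350 = +$25 applied to largest allocation (Harbor District): Harbor District becomes $68,075.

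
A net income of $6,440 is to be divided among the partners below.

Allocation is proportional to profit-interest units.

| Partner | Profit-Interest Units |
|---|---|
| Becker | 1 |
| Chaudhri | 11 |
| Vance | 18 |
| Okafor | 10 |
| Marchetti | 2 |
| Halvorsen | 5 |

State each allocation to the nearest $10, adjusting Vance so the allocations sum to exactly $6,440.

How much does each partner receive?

Becker: $140 | Chaudhri: $1,510 | Vance: $2,460 | Okafor: $1,370 | Marchetti: $270 | Halvorsen: $690

Total profit-interest units = 47.
Proportional shares: Becker 1/47 × $6,440 = 137.02; Chaudhri 11/47 × $6,440 = 1,507.23; Vance 18/47 × $6,440 = 2,466.38; Okafor 10/47 × $6,440 = 1,370.21; Marchetti 2/47 × $6,440 = 274.04; Halvorsen 5/47 × $6,440 = 685.11.
After rounding ($10): Becker $140; Chaudhri $1,510; Vance $2,470; Okafor $1,370; Marchetti $270; Halvorsen $690. Sum = $6,450.
Difference $6,440 − $6,450 = −$10 applied to Vance: Vance becomes $2,460.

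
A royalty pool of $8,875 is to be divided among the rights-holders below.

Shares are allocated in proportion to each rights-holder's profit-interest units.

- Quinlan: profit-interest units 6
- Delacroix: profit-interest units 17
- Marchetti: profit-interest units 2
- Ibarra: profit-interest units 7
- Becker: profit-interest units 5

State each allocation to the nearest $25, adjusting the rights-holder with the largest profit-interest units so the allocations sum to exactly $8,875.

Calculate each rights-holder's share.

Quinlan: $1,450 · Delacroix: $4,075 · Marchetti: $475 · Ibarra: $1,675 · Becker: $1,200

Combined profit-interest units = 6 + 17 + 2 + 7 + 5 = 37.
Unrounded shares: Quinlan 1,439.19; Delacroix 4,077.70; Marchetti 479.73; Ibarra 1,679.05; Becker 1,199.32.
At nearest $25: Quinlan $1,450; Delacroix $4,075; Marchetti $475; Ibarra $1,675; Becker $1,200. Sum = $8,875.
Rounded total matches; no reconciliation needed.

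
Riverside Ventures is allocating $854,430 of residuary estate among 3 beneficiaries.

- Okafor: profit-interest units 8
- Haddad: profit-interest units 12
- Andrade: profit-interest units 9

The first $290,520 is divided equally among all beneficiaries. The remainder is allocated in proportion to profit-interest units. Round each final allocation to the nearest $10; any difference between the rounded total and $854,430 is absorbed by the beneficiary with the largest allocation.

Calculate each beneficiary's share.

Okafor: $252,400 · Haddad: $330,180 · Andrade: $271,850

Equal tier: $290,520 ÷ 3 = $96,840 apiece.
Remainder $563,910 by profit-interest units (total 29): Okafor 155,561.38 → $155,560; Haddad 233,342.07 → $233,340; Andrade 175,006.55 → $175,010.
Totals: Okafor $96,840 + $155,560 = $252,400; Haddad $96,840 + $233,340 = $330,180; Andrade $96,840 + $175,010 = $271,850.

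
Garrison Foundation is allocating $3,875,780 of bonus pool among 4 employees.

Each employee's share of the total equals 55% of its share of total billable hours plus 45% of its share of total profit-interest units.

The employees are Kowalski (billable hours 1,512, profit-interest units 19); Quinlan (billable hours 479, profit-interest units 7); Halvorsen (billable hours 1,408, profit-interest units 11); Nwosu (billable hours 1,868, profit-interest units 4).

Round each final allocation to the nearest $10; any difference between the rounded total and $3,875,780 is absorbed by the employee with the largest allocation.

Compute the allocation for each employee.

Billable hours total 5,267; profit-interest units total 41.
Composite weights (55% billable hours + 45% profit-interest units): Kowalski 0.3664; Quinlan 0.1268; Halvorsen 0.2678; Nwosu 0.2390.
Unrounded shares: Kowalski 1,420,183.95; Quinlan 491,635.93; Halvorsen 1,037,780.31; Nwosu 926,179.81.
After rounding ($10): Kowalski $1,420,180; Quinlan $491,640; Halvorsen $1,037,780; Nwosu $926,180. Sum = $3,875,780.
Rounded total matches; no reconciliation needed.

Kowalski: $1,420,180 · Quinlan: $491,640 · Halvorsen: $1,037,780 · Nwosu: $926,180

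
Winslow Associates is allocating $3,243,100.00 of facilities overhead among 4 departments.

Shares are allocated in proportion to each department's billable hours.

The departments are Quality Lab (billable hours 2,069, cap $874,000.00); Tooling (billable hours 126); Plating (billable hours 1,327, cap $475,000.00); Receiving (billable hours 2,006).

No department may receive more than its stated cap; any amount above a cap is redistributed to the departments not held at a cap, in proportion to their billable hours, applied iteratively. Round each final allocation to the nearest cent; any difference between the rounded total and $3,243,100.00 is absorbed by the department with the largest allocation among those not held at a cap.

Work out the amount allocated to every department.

Sum of billable hours: 5,528.
Unconstrained shares: Quality Lab 1,213,815.8285; Tooling 73,920.1520; Plating 778,508.2670; Receiving 1,176,855.7525.
Held at cap: Quality Lab ($874,000.00), Plating ($475,000.00); residual $1,894,100.00 reallocated over remaining billable hours 2,132.
Redistributed shares: Tooling 111,940.2439 → $111,940.24; Receiving 1,782,159.7561 → $1,782,159.76.

Quality Lab: $874,000.00 | Tooling: $111,940.24 | Plating: $475,000.00 | Receiving: $1,782,159.76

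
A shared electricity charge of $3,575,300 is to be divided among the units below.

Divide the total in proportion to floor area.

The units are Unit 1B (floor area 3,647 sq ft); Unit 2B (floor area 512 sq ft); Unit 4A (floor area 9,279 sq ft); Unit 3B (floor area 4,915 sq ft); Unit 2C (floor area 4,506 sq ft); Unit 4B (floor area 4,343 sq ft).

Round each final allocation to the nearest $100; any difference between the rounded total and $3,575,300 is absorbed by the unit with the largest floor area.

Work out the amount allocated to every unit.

Unit 1B: $479,300 | Unit 2B: $67,300 | Unit 4A: $1,219,700 | Unit 3B: $646,000 | Unit 2C: $592,200 | Unit 4B: $570,800

Sum of floor area: 27,202.
Unrounded shares: Unit 1B 3,647/27,202 × $3,575,300 = 479,344.13; Unit 2B 512/27,202 × $3,575,300 = 67,294.82; Unit 4A 9,279/27,202 × $3,575,300 = 1,219,587.11; Unit 3B 4,915/27,202 × $3,575,300 = 646,003.95; Unit 2C 4,506/27,202 × $3,575,300 = 592,246.96; Unit 4B 4,343/27,202 × $3,575,300 = 570,823.02.
At nearest $100: Unit 1B $479,300; Unit 2B $67,300; Unit 4A $1,219,600; Unit 3B $646,000; Unit 2C $592,200; Unit 4B $570,800. Sum = $3,575,200.
Difference $3,575,300 − $3,575,200 = +$100 applied to largest floor area (Unit 4A): Unit 4A becomes $1,219,700.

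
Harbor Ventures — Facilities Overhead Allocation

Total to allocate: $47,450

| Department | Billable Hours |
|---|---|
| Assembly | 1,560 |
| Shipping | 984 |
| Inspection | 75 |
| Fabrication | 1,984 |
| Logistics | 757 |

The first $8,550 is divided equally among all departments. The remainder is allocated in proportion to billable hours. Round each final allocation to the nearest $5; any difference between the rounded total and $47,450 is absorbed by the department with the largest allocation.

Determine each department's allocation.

Assembly: $13,030; Shipping: $8,850; Inspection: $2,255; Fabrication: $16,110; Logistics: $7,205

First tranche $8,550 split equally: $1,710 each.
Remainder $38,900 by billable hours (total 5,360): Assembly 11,321.64 → $11,320; Shipping 7,141.34 → $7,140; Inspection 544.31 → $545; Fabrication 14,398.81 → $14,400; Logistics 5,493.90 → $5,495.
Totals: Assembly $1,710 + $11,320 = $13,030; Shipping $1,710 + $7,140 = $8,850; Inspection $1,710 + $545 = $2,255; Fabrication $1,710 + $14,400 = $16,110; Logistics $1,710 + $5,495 = $7,205.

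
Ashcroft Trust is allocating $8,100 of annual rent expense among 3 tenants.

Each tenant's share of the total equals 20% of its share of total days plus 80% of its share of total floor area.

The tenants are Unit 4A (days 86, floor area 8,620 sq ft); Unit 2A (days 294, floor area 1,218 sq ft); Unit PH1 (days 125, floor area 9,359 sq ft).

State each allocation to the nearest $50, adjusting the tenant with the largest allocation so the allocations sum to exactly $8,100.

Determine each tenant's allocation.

Days total 505; floor area total 19,197.
Composite weights (20% days + 80% floor area): Unit 4A 0.3933; Unit 2A 0.1672; Unit PH1 0.4395.
Raw shares: Unit 4A 3,185.59; Unit 2A 1,354.27; Unit PH1 3,560.15.
Rounded to nearest $50: Unit 4A $3,200; Unit 2A $1,350; Unit PH1 $3,550. Sum = $8,100.
Rounded total matches; no reconciliation needed.

Unit 4A: $3,200 | Unit 2A: $1,350 | Unit PH1: $3,550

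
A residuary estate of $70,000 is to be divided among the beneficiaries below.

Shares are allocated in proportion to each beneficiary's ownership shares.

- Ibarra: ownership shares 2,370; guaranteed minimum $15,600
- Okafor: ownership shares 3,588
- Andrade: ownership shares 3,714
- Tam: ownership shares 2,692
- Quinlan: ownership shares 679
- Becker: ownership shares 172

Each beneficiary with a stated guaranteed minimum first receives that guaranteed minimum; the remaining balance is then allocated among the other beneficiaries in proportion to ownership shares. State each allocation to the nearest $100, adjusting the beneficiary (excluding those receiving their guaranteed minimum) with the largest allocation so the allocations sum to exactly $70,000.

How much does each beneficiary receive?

Minimums first: Ibarra $15,600. Remaining pool $54,400.
Remaining pool split over remaining ownership shares 10,845: Okafor 17,997.90 → $18,000; Andrade 18,629.93 → $18,600; Tam 13,503.44 → $13,500; Quinlan 3,405.96 → $3,400; Becker 862.78 → $900.

Ibarra: $15,600 · Okafor: $18,000 · Andrade: $18,600 · Tam: $13,500 · Quinlan: $3,400 · Becker: $900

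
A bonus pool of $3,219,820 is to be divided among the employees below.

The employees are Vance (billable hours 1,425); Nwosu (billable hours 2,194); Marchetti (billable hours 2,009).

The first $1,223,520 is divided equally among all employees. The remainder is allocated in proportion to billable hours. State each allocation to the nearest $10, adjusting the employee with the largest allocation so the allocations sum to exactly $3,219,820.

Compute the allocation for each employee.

Vance: $913,300 | Nwosu: $1,186,070 | Marchetti: $1,120,450

$1,223,520 shared equally gives $407,840 per employee.
Remainder $1,996,300 by billable hours (total 5,628): Vance 505,459.75 → $505,460; Nwosu 778,230.67 → $778,230; Marchetti 712,609.58 → $712,610.
Totals: Vance $407,840 + $505,460 = $913,300; Nwosu $407,840 + $778,230 = $1,186,070; Marchetti $407,840 + $712,610 = $1,120,450.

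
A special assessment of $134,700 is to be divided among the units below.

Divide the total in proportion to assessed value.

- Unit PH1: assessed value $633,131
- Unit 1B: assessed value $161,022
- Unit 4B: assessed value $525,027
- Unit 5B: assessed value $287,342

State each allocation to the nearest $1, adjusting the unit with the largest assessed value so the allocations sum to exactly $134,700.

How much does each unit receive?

Unit PH1: $53,086; Unit 1B: $13,501; Unit 4B: $44,021; Unit 5B: $24,092

Sum of assessed value: 1,606,522.
Unrounded shares: Unit PH1 633,131/1,606,522 × $134,700 = 53,085.33; Unit 1B 161,022/1,606,522 × $134,700 = 13,501.01; Unit 4B 525,027/1,606,522 × $134,700 = 44,021.27; Unit 5B 287,342/1,606,522 × $134,700 = 24,092.40.
At nearest $1: Unit PH1 $53,085; Unit 1B $13,501; Unit 4B $44,021; Unit 5B $24,092. Sum = $134,699.
Difference $134,700 − $134,699 = +$1 applied to largest assessed value (Unit PH1): Unit PH1 becomes $53,086.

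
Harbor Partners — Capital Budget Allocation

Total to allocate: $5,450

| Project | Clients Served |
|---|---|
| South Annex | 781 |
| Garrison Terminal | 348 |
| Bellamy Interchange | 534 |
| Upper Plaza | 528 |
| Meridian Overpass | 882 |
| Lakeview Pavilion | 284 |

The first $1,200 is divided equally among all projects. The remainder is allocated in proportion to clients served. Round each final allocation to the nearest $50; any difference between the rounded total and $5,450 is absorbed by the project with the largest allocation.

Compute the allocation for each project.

First tranche $1,200 split equally: $200 each.
Remainder $4,250 by clients served (total 3,357): South Annex 988.75 → $1,000; Garrison Terminal 440.57 → $450; Bellamy Interchange 676.05 → $700; Upper Plaza 668.45 → $650; Meridian Overpass 1,116.62 → $1,100; Lakeview Pavilion 359.55 → $350.
Totals: South Annex $200 + $1,000 = $1,200; Garrison Terminal $200 + $450 = $650; Bellamy Interchange $200 + $700 = $900; Upper Plaza $200 + $650 = $850; Meridian Overpass $200 + $1,100 = $1,300; Lakeview Pavilion $200 + $350 = $550.

South Annex: $1,200; Garrison Terminal: $650; Bellamy Interchange: $900; Upper Plaza: $850; Meridian Overpass: $1,300; Lakeview Pavilion: $550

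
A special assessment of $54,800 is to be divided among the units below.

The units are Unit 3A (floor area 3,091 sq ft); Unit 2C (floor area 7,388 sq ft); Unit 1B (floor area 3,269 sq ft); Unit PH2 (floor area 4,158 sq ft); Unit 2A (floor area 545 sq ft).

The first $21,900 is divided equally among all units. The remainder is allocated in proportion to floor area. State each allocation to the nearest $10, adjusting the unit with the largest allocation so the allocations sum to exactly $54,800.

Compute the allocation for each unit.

Unit 3A: $9,890 · Unit 2C: $17,560 · Unit 1B: $10,210 · Unit PH2: $11,790 · Unit 2A: $5,350

First tranche $21,900 split equally: $4,380 each.
Remainder $32,900 by floor area (total 18,451): Unit 3A 5,511.57 → $5,510; Unit 2C 13,173.55 → $13,170; Unit 1B 5,828.96 → $5,830; Unit PH2 7,414.13 → $7,410; Unit 2A 971.79 → $970.
Rounding difference +$10 on remainder applied to Unit 2C.
Totals: Unit 3A $4,380 + $5,510 = $9,890; Unit 2C $4,380 + $13,180 = $17,560; Unit 1B $4,380 + $5,830 = $10,210; Unit PH2 $4,380 + $7,410 = $11,790; Unit 2A $4,380 + $970 = $5,350.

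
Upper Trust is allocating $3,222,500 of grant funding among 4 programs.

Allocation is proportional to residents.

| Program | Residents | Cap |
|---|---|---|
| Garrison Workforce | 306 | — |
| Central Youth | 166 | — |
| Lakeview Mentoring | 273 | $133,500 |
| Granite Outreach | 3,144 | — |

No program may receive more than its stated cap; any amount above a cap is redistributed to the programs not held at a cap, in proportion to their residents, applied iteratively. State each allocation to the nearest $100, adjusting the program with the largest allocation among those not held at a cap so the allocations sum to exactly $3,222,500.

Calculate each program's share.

Garrison Workforce: $261,400; Central Youth: $141,800; Lakeview Mentoring: $133,500; Granite Outreach: $2,685,800

Residents total: 3,889.
Unconstrained shares: Garrison Workforce 253,557.47; Central Youth 137,550.78; Lakeview Mentoring 226,213.04; Granite Outreach 2,605,178.71.
Cap binds for Lakeview Mentoring ($133,500); remaining pool $3,089,000 reallocated over remaining residents 3,616.
Shares after redistribution: Garrison Workforce 261,403.21 → $261,400; Central Youth 141,806.97 → $141,800; Granite Outreach 2,685,789.82 → $2,685,800.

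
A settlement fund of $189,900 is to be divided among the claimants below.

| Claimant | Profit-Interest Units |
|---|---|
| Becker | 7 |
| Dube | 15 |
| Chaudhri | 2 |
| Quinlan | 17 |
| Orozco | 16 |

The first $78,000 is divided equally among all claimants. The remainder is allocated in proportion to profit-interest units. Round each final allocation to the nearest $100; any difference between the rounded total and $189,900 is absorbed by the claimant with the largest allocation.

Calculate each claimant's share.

Becker: $29,300 | Dube: $45,000 | Chaudhri: $19,500 | Quinlan: $49,100 | Orozco: $47,000

$78,000 shared equally gives $15,600 per claimant.
Remainder $111,900 by profit-interest units (total 57): Becker 13,742.11 → $13,700; Dube 29,447.37 → $29,400; Chaudhri 3,926.32 → $3,900; Quinlan 33,373.68 → $33,400; Orozco 31,410.53 → $31,400.
Rounding difference +$100 on remainder applied to Quinlan.
Totals: Becker $15,600 + $13,700 = $29,300; Dube $15,600 + $29,400 = $45,000; Chaudhri $15,600 + $3,900 = $19,500; Quinlan $15,600 + $33,500 = $49,100; Orozco $15,600 + $31,400 = $47,000.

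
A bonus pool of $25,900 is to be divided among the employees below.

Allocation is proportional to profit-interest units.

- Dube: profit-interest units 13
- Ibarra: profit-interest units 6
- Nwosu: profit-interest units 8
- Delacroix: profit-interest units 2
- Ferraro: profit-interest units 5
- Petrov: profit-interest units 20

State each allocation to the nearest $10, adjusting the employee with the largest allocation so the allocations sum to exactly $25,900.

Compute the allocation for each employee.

Profit-interest units total: 54.
Proportional shares: Dube 13/54 × $25,900 = 6,235.19; Ibarra 6/54 × $25,900 = 2,877.78; Nwosu 8/54 × $25,900 = 3,837.04; Delacroix 2/54 × $25,900 = 959.26; Ferraro 5/54 × $25,900 = 2,398.15; Petrov 20/54 × $25,900 = 9,592.59.
At nearest $10: Dube $6,240; Ibarra $2,880; Nwosu $3,840; Delacroix $960; Ferraro $2,400; Petrov $9,590. Sum = $25,910.
Difference $25,900 − $25,910 = −$10 applied to largest allocation (Petrov): Petrov becomes $9,580.

Dube: $6,240; Ibarra: $2,880; Nwosu: $3,840; Delacroix: $960; Ferraro: $2,400; Petrov: $9,580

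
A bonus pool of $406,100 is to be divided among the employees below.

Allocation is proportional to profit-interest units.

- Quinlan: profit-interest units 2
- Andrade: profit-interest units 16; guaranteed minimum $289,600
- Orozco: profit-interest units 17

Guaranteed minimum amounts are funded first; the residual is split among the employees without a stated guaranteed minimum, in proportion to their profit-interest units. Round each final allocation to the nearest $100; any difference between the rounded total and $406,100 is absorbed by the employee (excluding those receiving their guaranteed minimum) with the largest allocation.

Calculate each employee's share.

Minimums first: Andrade $289,600. Balance $116,500.
Balance split over remaining profit-interest units 19: Quinlan 12,263.16 → $12,300; Orozco 104,236.84 → $104,200.

Quinlan: $12,300 | Andrade: $289,600 | Orozco: $104,200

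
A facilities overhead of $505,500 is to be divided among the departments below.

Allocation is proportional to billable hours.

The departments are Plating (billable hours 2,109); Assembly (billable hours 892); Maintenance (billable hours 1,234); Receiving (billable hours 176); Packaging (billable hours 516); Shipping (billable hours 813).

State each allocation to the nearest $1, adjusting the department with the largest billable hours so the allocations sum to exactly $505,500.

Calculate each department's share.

Plating: $185,731; Assembly: $78,555; Maintenance: $108,674; Receiving: $15,500; Packaging: $45,442; Shipping: $71,598

Total billable hours = 5,740.
Unrounded shares: Plating 2,109/5,740 × $505,500 = 185,731.62; Assembly 892/5,740 × $505,500 = 78,555.05; Maintenance 1,234/5,740 × $505,500 = 108,673.69; Receiving 176/5,740 × $505,500 = 15,499.65; Packaging 516/5,740 × $505,500 = 45,442.16; Shipping 813/5,740 × $505,500 = 71,597.82.
After rounding ($1): Plating $185,732; Assembly $78,555; Maintenance $108,674; Receiving $15,500; Packaging $45,442; Shipping $71,598. Sum = $505,501.
Difference $505,500 − $505,501 = −$1 applied to largest billable hours (Plating): Plating becomes $185,731.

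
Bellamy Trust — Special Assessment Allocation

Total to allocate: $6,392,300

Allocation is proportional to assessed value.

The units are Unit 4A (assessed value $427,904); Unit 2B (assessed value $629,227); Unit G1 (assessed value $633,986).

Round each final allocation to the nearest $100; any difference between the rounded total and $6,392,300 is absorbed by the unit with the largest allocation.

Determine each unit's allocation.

Unit 4A: $1,617,400; Unit 2B: $2,378,400; Unit G1: $2,396,500

Assessed value total: 1,691,117.
Proportional shares: Unit 4A 427,904/1,691,117 × $6,392,300 = 1,617,446.18; Unit 2B 629,227/1,691,117 × $6,392,300 = 2,378,432.57; Unit G1 633,986/1,691,117 × $6,392,300 = 2,396,421.25.
Rounded to nearest $100: Unit 4A $1,617,400; Unit 2B $2,378,400; Unit G1 $2,396,400. Sum = $6,392,200.
Difference $6,392,300 − $6,392,200 = +$100 applied to largest allocation (Unit G1): Unit G1 becomes $2,396,500.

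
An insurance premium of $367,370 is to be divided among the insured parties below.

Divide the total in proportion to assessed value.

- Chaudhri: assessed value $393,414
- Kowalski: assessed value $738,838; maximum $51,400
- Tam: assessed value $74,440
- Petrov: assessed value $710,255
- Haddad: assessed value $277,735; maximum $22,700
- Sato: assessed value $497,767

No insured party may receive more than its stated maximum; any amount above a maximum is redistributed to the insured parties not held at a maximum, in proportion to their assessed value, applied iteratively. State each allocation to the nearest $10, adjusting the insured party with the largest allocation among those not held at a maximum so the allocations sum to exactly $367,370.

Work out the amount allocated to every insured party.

Sum of assessed value: 2,692,449.
Unconstrained shares: Chaudhri 53,679.20; Kowalski 100,810.42; Tam 10,156.93; Petrov 96,910.43; Haddad 37,895.43; Sato 67,917.60.
Held at cap: Kowalski ($51,400), Haddad ($22,700); residual $293,270 reallocated over remaining assessed value 1,675,876.
Redistributed shares: Chaudhri 68,845.50 → $68,850; Tam 13,026.63 → $13,030; Petrov 124,291.11 → $124,290; Sato 87,106.76 → $87,110.
Rounding difference −$10 applied to Petrov → $124,280.

Chaudhri: $68,850 · Kowalski: $51,400 · Tam: $13,030 · Petrov: $124,280 · Haddad: $22,700 · Sato: $87,110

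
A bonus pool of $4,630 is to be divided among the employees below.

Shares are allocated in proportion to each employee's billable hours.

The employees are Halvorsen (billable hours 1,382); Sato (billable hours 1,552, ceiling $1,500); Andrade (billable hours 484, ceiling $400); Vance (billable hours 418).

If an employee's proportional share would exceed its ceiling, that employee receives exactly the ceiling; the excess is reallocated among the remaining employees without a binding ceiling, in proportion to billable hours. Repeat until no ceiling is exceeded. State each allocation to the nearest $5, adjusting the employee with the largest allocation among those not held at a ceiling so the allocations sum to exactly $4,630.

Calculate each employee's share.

Halvorsen: $2,095 | Sato: $1,500 | Andrade: $400 | Vance: $635

Billable hours total: 3,836.
Pro-rata shares before constraints: Halvorsen 1,668.06; Sato 1,873.24; Andrade 584.18; Vance 504.52.
Held at cap: Sato ($1,500), Andrade ($400); remaining pool $2,730 reallocated over remaining billable hours 1,800.
Shares after redistribution: Halvorsen 2,096.03 → $2,095; Vance 633.97 → $635.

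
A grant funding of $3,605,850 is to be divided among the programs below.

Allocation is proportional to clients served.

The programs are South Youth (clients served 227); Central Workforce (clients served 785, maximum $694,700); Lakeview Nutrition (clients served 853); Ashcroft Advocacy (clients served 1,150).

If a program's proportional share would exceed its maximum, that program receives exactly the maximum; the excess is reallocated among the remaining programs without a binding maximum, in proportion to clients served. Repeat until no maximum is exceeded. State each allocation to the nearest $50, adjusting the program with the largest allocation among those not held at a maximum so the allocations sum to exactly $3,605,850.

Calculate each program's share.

Combined clients served = 3,015.
Pro-rata shares before constraints: South Youth 271,485.22; Central Workforce 938,836.57; Lakeview Nutrition 1,020,162.54; Ashcroft Advocacy 1,375,365.67.
Capped: Central Workforce ($694,700); remaining pool $2,911,150 reallocated over remaining clients served 2,230.
Shares after redistribution: South Youth 296,336.79 → $296,350; Lakeview Nutrition 1,113,547.51 → $1,113,550; Ashcroft Advocacy 1,501,265.70 → $1,501,250.

South Youth: $296,350 · Central Workforce: $694,700 · Lakeview Nutrition: $1,113,550 · Ashcroft Advocacy: $1,501,250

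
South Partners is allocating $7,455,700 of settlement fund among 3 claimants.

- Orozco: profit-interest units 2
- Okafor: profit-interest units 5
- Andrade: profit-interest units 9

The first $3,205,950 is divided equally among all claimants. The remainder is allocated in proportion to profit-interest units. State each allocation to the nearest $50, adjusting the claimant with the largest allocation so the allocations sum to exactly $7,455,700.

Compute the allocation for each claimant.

Orozco: $1,599,850; Okafor: $2,396,700; Andrade: $3,459,150

$3,205,950 shared equally gives $1,068,650 per claimant.
Remainder $4,249,750 by profit-interest units (total 16): Orozco 531,218.75 → $531,200; Okafor 1,328,046.88 → $1,328,050; Andrade 2,390,484.38 → $2,390,500.
Totals: Orozco $1,068,650 + $531,200 = $1,599,850; Okafor $1,068,650 + $1,328,050 = $2,396,700; Andrade $1,068,650 + $2,390,500 = $3,459,150.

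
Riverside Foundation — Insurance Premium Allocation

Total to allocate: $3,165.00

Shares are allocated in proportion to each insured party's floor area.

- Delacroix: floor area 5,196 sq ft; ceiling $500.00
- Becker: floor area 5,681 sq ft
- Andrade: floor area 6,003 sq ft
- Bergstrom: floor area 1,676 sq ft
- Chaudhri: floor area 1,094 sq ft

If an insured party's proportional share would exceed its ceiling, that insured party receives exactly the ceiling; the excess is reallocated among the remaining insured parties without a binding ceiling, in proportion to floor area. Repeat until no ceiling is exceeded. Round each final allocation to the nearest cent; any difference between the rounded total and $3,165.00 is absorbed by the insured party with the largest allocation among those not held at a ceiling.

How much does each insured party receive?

Floor area total: 19,650.
Proportional shares (ignoring caps): Delacroix 836.9130; Becker 915.0313; Andrade 966.8954; Bergstrom 269.9511; Chaudhri 176.2092.
Capped: Delacroix ($500.00); balance $2,665.00 reallocated over remaining floor area 14,454.
Remaining shares: Becker 1,047.4516 → $1,047.45; Andrade 1,106.8213 → $1,106.82; Bergstrom 309.0176 → $309.02; Chaudhri 201.7096 → $201.71.

Delacroix: $500.00 | Becker: $1,047.45 | Andrade: $1,106.82 | Bergstrom: $309.02 | Chaudhri: $201.71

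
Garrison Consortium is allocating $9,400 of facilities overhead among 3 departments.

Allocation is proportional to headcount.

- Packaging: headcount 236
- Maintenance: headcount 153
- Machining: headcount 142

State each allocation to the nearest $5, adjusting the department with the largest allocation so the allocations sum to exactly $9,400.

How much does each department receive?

Packaging: $4,175 · Maintenance: $2,710 · Machining: $2,515

Combined headcount = 531.
Pro-rata amounts: Packaging 236/531 × $9,400 = 4,177.78; Maintenance 153/531 × $9,400 = 2,708.47; Machining 142/531 × $9,400 = 2,513.75.
After rounding ($5): Packaging $4,180; Maintenance $2,710; Machining $2,515. Sum = $9,405.
Difference $9,400 − $9,405 = −$5 applied to largest allocation (Packaging): Packaging becomes $4,175.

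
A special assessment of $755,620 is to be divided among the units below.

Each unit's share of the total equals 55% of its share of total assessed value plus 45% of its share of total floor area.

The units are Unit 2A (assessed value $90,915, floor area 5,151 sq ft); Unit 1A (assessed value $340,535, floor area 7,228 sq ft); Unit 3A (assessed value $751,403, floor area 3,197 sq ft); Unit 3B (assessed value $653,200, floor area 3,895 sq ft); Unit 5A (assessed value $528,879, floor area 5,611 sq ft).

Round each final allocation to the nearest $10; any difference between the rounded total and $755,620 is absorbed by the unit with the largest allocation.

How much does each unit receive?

Unit 2A: $85,810 · Unit 1A: $157,830 · Unit 3A: $175,380 · Unit 3B: $167,590 · Unit 5A: $169,010

Assessed value total 2,364,932; floor area total 25,082.
Blended shares (55% assessed value + 45% floor area): Unit 2A 0.1136; Unit 1A 0.2089; Unit 3A 0.2321; Unit 3B 0.2218; Unit 5A 0.2237.
Raw shares: Unit 2A 85,807.08; Unit 1A 157,830.22; Unit 3A 175,385.28; Unit 3B 167,590.57; Unit 5A 169,006.85.
At nearest $10: Unit 2A $85,810; Unit 1A $157,830; Unit 3A $175,390; Unit 3B $167,590; Unit 5A $169,010. Sum = $755,630.
Difference $755,620 − $755,630 = −$10 applied to largest allocation (Unit 3A): Unit 3A becomes $175,380.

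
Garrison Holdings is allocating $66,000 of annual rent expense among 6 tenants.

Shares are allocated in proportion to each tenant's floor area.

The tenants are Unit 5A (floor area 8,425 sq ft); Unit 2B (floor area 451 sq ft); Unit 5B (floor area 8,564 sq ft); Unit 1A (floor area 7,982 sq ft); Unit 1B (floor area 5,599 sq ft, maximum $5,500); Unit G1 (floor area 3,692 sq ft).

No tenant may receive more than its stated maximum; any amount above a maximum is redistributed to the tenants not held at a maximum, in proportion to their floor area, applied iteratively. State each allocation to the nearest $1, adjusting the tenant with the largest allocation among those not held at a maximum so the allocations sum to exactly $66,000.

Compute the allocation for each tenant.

Total floor area = 34,713.
Proportional shares (ignoring caps): Unit 5A 16,018.49; Unit 2B 857.49; Unit 5B 16,282.78; Unit 1A 15,176.22; Unit 1B 10,645.41; Unit G1 7,019.62.
Capped: Unit 1B ($5,500); remaining pool $60,500 reallocated over remaining floor area 29,114.
Shares after redistribution: Unit 5A 17,507.47 → $17,507; Unit 2B 937.20 → $937; Unit 5B 17,796.32 → $17,796; Unit 1A 16,586.90 → $16,587; Unit G1 7,672.12 → $7,672.
Rounding difference +$1 applied to Unit 5B → $17,797.

Unit 5A: $17,507 | Unit 2B: $937 | Unit 5B: $17,797 | Unit 1A: $16,587 | Unit 1B: $5,500 | Unit G1: $7,672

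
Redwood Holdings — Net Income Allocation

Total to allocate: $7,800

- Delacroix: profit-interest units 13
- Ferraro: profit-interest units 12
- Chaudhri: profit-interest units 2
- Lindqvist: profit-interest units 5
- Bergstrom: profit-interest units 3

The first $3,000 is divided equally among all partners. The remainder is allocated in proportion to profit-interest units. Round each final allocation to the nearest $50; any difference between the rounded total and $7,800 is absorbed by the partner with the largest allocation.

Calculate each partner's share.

First tranche $3,000 split equally: $600 each.
Remainder $4,800 by profit-interest units (total 35): Delacroix 1,782.86 → $1,800; Ferraro 1,645.71 → $1,650; Chaudhri 274.29 → $250; Lindqvist 685.71 → $700; Bergstrom 411.43 → $400.
Totals: Delacroix $600 + $1,800 = $2,400; Ferraro $600 + $1,650 = $2,250; Chaudhri $600 + $250 = $850; Lindqvist $600 + $700 = $1,300; Bergstrom $600 + $400 = $1,000.

Delacroix: $2,400 | Ferraro: $2,250 | Chaudhri: $850 | Lindqvist: $1,300 | Bergstrom: $1,000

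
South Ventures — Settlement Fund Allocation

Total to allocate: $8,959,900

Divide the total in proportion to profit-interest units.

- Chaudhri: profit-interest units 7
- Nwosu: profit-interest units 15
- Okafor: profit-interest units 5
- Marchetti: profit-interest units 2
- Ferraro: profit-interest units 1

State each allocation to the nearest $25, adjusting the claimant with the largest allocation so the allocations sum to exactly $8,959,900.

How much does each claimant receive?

Chaudhri: $2,090,650 | Nwosu: $4,479,925 | Okafor: $1,493,325 | Marchetti: $597,325 | Ferraro: $298,675

Combined profit-interest units = 30.
Pro-rata amounts: Chaudhri 7/30 × $8,959,900 = 2,090,643.33; Nwosu 15/30 × $8,959,900 = 4,479,950.00; Okafor 5/30 × $8,959,900 = 1,493,316.67; Marchetti 2/30 × $8,959,900 = 597,326.67; Ferraro 1/30 × $8,959,900 = 298,663.33.
At nearest $25: Chaudhri $2,090,650; Nwosu $4,479,950; Okafor $1,493,325; Marchetti $597,325; Ferraro $298,675. Sum = $8,959,925.
Difference $8,959,900 − $8,959,925 = −$25 applied to largest allocation (Nwosu): Nwosu becomes $4,479,925.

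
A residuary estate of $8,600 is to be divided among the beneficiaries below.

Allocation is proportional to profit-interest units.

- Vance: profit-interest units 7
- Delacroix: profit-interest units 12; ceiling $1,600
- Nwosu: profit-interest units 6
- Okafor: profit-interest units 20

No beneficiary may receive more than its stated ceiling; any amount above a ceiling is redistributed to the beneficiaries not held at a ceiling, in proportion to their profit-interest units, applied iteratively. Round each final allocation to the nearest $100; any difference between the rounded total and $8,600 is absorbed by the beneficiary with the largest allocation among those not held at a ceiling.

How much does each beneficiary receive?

Vance: $1,500 | Delacroix: $1,600 | Nwosu: $1,300 | Okafor: $4,200

Profit-interest units total: 45.
Pro-rata shares before constraints: Vance 1,337.78; Delacroix 2,293.33; Nwosu 1,146.67; Okafor 3,822.22.
Cap binds for Delacroix ($1,600); balance $7,000 reallocated over remaining profit-interest units 33.
Shares after redistribution: Vance 1,484.85 → $1,500; Nwosu 1,272.73 → $1,300; Okafor 4,242.42 → $4,200.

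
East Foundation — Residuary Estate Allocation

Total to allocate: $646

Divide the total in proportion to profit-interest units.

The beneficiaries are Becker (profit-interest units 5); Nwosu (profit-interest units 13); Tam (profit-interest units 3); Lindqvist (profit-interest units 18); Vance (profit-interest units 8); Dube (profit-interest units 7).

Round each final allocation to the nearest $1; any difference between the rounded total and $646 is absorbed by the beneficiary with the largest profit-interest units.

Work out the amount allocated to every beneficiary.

Total profit-interest units = 54.
Proportional shares: Becker 5/54 × $646 = 59.81; Nwosu 13/54 × $646 = 155.52; Tam 3/54 × $646 = 35.89; Lindqvist 18/54 × $646 = 215.33; Vance 8/54 × $646 = 95.70; Dube 7/54 × $646 = 83.74.
At nearest $1: Becker $60; Nwosu $156; Tam $36; Lindqvist $215; Vance $96; Dube $84. Sum = $647.
Difference $646 − $647 = −$1 applied to largest profit-interest units (Lindqvist): Lindqvist becomes $214.

Becker: $60; Nwosu: $156; Tam: $36; Lindqvist: $214; Vance: $96; Dube: $84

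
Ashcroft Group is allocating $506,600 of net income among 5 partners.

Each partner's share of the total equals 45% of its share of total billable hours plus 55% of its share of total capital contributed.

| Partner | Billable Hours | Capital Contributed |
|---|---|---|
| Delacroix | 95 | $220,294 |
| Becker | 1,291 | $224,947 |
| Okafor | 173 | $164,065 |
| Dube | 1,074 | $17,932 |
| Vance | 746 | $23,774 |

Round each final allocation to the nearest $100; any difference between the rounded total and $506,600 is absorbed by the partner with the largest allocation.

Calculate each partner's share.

Billable hours total 3,379; capital contributed total 651,012.
Composite weights (45% billable hours + 55% capital contributed): Delacroix 0.1988; Becker 0.3620; Okafor 0.1616; Dube 0.1582; Vance 0.1194.
Raw shares: Delacroix 100,694.11; Becker 183,375.75; Okafor 81,890.77; Dube 80,134.05; Vance 60,505.32.
After rounding ($100): Delacroix $100,700; Becker $183,400; Okafor $81,900; Dube $80,100; Vance $60,500. Sum = $506,600.
Rounded total matches; no reconciliation needed.

Delacroix: $100,700 · Becker: $183,400 · Okafor: $81,900 · Dube: $80,100 · Vance: $60,500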